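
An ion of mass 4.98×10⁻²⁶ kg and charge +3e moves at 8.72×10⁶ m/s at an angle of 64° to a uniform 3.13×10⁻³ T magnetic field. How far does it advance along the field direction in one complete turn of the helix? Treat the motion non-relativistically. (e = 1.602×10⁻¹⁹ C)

v∥ = v cosθ = 8.72×10⁶·cos64° ≈ 3.823×10⁶ m/s.
T = 2πm/(|q|B) = 2π(4.98×10⁻²⁶)/((4.806×10⁻¹⁹)(3.13×10⁻³)) ≈ 2.080×10⁻⁴ s.
pitch = v∥ T = (3.823×10⁶)(2.080×10⁻⁴) ≈ 795 m.

p ≈ 795 m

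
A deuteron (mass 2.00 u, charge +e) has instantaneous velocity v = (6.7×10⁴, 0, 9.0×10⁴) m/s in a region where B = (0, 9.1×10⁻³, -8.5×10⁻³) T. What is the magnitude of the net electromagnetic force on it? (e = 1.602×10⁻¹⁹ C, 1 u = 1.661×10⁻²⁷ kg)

v×B = (-819, 570, 610) N/C.
F = q v×B = (1.602×10⁻¹⁹ C)·(-819, 570, 610) = (-1.31×10⁻¹⁶, 9.12×10⁻¹⁷, 9.77×10⁻¹⁷) N.
|F| = 1.87×10⁻¹⁶ N.

|F| ≈ 1.87×10⁻¹⁶ N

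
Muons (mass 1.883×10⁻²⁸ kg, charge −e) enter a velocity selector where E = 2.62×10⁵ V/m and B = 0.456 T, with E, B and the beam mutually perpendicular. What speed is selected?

Zero net Lorentz force requires |qE| = |q v×B|, i.e. E = vB.
v = E/B = 2.62×10⁵/0.456 = 5.75×10⁵ m/s.

v = 5.75×10⁵ m/s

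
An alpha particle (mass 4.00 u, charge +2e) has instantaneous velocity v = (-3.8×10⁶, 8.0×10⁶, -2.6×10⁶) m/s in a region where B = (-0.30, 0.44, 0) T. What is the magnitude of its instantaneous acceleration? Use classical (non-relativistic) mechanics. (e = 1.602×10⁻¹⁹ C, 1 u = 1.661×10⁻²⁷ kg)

v×B = (1.14×10⁶, 7.80×10⁵, 7.28×10⁵) N/C.
F = q v×B = (3.204×10⁻¹⁹ C)·(1.14×10⁶, 7.80×10⁵, 7.28×10⁵) = (3.67×10⁻¹³, 2.50×10⁻¹³, 2.33×10⁻¹³) N.
|a| = |F|/m = 5.012×10⁻¹³/6.644×10⁻²⁷ ≈ 7.54×10¹³ m/s².

|a| ≈ 7.54×10¹³ m/s²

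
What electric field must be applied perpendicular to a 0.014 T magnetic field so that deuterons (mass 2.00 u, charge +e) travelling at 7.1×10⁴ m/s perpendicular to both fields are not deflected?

E = 990 V/m

For straight-line motion qE = qvB, so E = vB.
E = 7.1×10⁴ × 0.014 = 990 V/m.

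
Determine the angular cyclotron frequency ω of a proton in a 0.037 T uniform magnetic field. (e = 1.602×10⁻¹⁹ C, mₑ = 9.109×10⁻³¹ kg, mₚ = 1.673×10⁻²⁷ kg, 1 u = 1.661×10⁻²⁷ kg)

ω = |q|B/m.
ω = (1.602×10⁻¹⁹)(0.037)/1.673×10⁻²⁷ ≈ 3.5×10⁶ rad/s.

ω ≈ 3.5×10⁶ rad/s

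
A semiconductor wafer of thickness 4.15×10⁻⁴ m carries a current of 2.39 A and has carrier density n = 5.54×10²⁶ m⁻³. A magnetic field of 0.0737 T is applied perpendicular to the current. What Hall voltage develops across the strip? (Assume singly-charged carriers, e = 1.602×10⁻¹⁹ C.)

V_H = IB/(n e t).
V_H = (2.39)(0.0737)/((5.54×10²⁶)(1.602×10⁻¹⁹)(4.15×10⁻⁴)) ≈ 4.78×10⁻⁶ V.

V_H ≈ 4.78×10⁻⁶ V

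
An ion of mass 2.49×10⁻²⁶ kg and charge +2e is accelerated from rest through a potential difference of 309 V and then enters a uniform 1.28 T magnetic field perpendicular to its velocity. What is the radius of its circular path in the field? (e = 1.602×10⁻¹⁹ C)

Acceleration: |q|V = ½mv² ⇒ v = √(2|q|V/m) = √(2·3.204×10⁻¹⁹·309/2.49×10⁻²⁶) ≈ 8.917×10⁴ m/s.
In the field: r = mv/(|q|B) = (2.49×10⁻²⁶)(8.917×10⁴)/((3.204×10⁻¹⁹)(1.28)) ≈ 5.41×10⁻³ m.

r ≈ 5.41×10⁻³ m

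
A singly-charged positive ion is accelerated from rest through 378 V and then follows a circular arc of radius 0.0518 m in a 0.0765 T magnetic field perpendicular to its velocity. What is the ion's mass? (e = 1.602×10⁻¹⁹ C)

Combine |q|V = ½mv² and r = mv/(|q|B): eliminate v to get m = qB²r²/(2V).
m = (1.602×10⁻¹⁹)(0.0765)²(0.0518)²/(2·378) ≈ 3.33×10⁻²⁷ kg.

m ≈ 3.33×10⁻²⁷ kg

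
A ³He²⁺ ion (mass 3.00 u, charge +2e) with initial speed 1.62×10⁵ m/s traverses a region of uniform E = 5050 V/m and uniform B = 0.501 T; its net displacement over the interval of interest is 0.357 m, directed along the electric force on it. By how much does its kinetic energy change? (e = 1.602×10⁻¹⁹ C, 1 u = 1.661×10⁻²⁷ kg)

ΔKE ≈ 5.78×10⁻¹⁶ J

The magnetic force is always ⟂ v and does no work; only the electric force changes KE.
ΔKE = F_E · d = |q|E d = (3.204×10⁻¹⁹)(5050)(0.357) ≈ 5.78×10⁻¹⁶ J.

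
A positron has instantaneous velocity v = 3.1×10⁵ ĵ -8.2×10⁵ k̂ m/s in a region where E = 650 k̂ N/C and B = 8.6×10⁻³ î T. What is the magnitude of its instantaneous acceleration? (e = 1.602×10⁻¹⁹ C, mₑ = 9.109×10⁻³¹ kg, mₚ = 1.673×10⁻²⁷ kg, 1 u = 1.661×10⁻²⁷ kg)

|a| ≈ 1.29×10¹⁵ m/s²

v×B = (0, -7050, -2670) N/C.
E + v×B = (0, -7050, -2020) N/C.
F = q(E + v×B) = (1.602×10⁻¹⁹ C)·(0, -7050, -2020) = (0, -1.13×10⁻¹⁵, -3.23×10⁻¹⁶) N.
|a| = |F|/m = 1.175×10⁻¹⁵/9.109×10⁻³¹ ≈ 1.29×10¹⁵ m/s².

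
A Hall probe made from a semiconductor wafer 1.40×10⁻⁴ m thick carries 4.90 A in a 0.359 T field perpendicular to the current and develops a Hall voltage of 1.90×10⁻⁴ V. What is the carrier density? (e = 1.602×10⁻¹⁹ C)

n ≈ 4.13×10²⁶ m⁻³

From V_H = IB/(n e t), n = IB/(V_H e t).
n = (4.90)(0.359)/((1.90×10⁻⁴)(1.602×10⁻¹⁹)(1.40×10⁻⁴)) ≈ 4.13×10²⁶ m⁻³.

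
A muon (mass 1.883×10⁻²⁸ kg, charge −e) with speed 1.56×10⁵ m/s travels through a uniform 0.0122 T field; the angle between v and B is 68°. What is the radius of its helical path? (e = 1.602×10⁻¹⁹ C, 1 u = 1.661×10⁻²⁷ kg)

v⊥ = v sinθ = 1.56×10⁵·sin68° ≈ 1.446×10⁵ m/s.
r = m v⊥/(|q|B) = (1.883×10⁻²⁸)(1.446×10⁵)/((1.602×10⁻¹⁹)(0.0122)) ≈ 0.0139 m.

r ≈ 0.0139 m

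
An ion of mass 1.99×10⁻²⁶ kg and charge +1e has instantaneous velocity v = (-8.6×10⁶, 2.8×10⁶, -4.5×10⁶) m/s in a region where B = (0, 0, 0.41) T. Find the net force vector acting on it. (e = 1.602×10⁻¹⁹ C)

F ≈ (1.84×10⁻¹³, 5.65×10⁻¹³, 0) N

v×B = (1.15×10⁶, 3.53×10⁶, 0) N/C.
F = q v×B = (1.602×10⁻¹⁹ C)·(1.15×10⁶, 3.53×10⁶, 0) = (1.84×10⁻¹³, 5.65×10⁻¹³, 0) N.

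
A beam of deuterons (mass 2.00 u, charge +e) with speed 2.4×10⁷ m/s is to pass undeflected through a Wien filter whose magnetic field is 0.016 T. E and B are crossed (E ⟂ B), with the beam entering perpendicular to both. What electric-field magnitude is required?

E = 3.8×10⁵ V/m

For straight-line motion qE = qvB, so E = vB.
E = 2.4×10⁷ × 0.016 = 3.8×10⁵ V/m.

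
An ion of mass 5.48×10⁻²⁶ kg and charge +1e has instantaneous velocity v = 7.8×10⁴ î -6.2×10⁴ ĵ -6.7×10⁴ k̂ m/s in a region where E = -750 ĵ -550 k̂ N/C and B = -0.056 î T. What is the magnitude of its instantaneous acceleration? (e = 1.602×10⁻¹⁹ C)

v×B = (0, 3750, -3470) N/C.
E + v×B = (0, 3000, -4020) N/C.
F = q(E + v×B) = (1.602×10⁻¹⁹ C)·(0, 3000, -4020) = (0, 4.81×10⁻¹⁶, -6.44×10⁻¹⁶) N.
|a| = |F|/m = 8.040×10⁻¹⁶/5.48×10⁻²⁶ ≈ 1.47×10¹⁰ m/s².

|a| ≈ 1.47×10¹⁰ m/s²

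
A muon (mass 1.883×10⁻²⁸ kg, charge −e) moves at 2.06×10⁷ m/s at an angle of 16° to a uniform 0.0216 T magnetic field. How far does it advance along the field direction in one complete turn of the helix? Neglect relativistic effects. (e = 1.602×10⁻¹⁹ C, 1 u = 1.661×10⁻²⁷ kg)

v∥ = v cosθ = 2.06×10⁷·cos16° ≈ 1.980×10⁷ m/s.
T = 2πm/(|q|B) = 2π(1.883×10⁻²⁸)/((1.602×10⁻¹⁹)(0.0216)) ≈ 3.419×10⁻⁷ s.
pitch = v∥ T = (1.980×10⁷)(3.419×10⁻⁷) ≈ 6.77 m.

p ≈ 6.77 m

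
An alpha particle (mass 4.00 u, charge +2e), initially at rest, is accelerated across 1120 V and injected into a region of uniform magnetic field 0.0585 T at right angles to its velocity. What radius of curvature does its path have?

Acceleration: |q|V = ½mv² ⇒ v = √(2|q|V/m) = √(2·3.204×10⁻¹⁹·1120/6.644×10⁻²⁷) ≈ 3.287×10⁵ m/s.
In the field: r = mv/(|q|B) = (6.644×10⁻²⁷)(3.287×10⁵)/((3.204×10⁻¹⁹)(0.0585)) ≈ 0.117 m.

r ≈ 0.117 m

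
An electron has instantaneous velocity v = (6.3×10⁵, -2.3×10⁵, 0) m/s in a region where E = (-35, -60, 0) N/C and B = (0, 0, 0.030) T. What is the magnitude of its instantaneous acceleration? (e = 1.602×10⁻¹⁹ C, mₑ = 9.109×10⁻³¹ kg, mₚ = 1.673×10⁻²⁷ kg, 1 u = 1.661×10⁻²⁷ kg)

|a| ≈ 3.55×10¹⁵ m/s²

v×B = (-6900, -1.89×10⁴, 0) N/C.
E + v×B = (-6940, -1.90×10⁴, 0) N/C.
F = q(E + v×B) = (−1.602×10⁻¹⁹ C)·(-6940, -1.90×10⁴, 0) = (1.11×10⁻¹⁵, 3.04×10⁻¹⁵, 0) N.
|a| = |F|/m = 3.234×10⁻¹⁵/9.109×10⁻³¹ ≈ 3.55×10¹⁵ m/s².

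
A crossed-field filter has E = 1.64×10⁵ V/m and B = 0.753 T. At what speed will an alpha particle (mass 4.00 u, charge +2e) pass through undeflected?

Straight-line motion ⇒ electric and magnetic forces cancel, so E = vB.
v = E/B = 1.64×10⁵/0.753 = 2.18×10⁵ m/s.

v = 2.18×10⁵ m/s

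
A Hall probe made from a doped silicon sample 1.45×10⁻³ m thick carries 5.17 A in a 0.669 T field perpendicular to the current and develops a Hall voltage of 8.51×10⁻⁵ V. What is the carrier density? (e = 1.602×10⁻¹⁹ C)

From V_H = IB/(n e t), n = IB/(V_H e t).
n = (5.17)(0.669)/((8.51×10⁻⁵)(1.602×10⁻¹⁹)(1.45×10⁻³)) ≈ 1.75×10²⁶ m⁻³.

n ≈ 1.75×10²⁶ m⁻³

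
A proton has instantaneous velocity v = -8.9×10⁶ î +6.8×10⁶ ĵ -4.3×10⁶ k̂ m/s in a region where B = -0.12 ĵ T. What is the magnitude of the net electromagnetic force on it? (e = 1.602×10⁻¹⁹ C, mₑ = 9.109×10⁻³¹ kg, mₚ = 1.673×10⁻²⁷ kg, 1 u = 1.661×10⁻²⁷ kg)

|F| ≈ 1.90×10⁻¹³ N

v×B = (-5.16×10⁵, 0, 1.07×10⁶) N/C.
F = q v×B = (1.602×10⁻¹⁹ C)·(-5.16×10⁵, 0, 1.07×10⁶) = (-8.27×10⁻¹⁴, 0, 1.71×10⁻¹³) N.
|F| = 1.90×10⁻¹³ N.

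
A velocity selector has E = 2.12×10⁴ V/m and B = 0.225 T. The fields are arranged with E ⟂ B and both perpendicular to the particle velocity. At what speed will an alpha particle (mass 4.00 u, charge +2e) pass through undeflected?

For undeflected motion the electric and magnetic forces balance: qE = qvB.
v = E/B = 2.12×10⁴/0.225 = 9.42×10⁴ m/s.

v = 9.42×10⁴ m/s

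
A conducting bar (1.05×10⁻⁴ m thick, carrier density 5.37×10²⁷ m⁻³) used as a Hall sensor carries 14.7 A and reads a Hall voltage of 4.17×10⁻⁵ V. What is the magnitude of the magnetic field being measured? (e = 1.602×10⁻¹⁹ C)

B ≈ 0.256 T

From V_H = IB/(n e t), B = V_H n e t / I.
B = (4.17×10⁻⁵)(5.37×10²⁷)(1.602×10⁻¹⁹)(1.05×10⁻⁴)/14.7 ≈ 0.256 T.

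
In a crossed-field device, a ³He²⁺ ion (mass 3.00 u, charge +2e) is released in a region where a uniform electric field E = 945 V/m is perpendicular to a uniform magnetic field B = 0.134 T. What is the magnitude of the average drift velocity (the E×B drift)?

v_d ≈ 7050 m/s

The E×B drift speed is v_d = E/B.
v_d = 945/0.134 = 7050 m/s.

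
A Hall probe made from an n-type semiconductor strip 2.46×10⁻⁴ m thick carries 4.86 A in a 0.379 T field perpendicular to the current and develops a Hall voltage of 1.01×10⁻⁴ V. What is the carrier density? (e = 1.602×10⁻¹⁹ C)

From V_H = IB/(n e t), n = IB/(V_H e t).
n = (4.86)(0.379)/((1.01×10⁻⁴)(1.602×10⁻¹⁹)(2.46×10⁻⁴)) ≈ 4.63×10²⁶ m⁻³.

n ≈ 4.63×10²⁶ m⁻³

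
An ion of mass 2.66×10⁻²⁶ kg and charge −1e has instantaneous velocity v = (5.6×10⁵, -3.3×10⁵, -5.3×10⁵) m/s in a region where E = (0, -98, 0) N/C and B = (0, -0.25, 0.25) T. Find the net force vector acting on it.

v×B = (-2.15×10⁵, -1.40×10⁵, -1.40×10⁵) N/C.
E + v×B = (-2.15×10⁵, -1.40×10⁵, -1.40×10⁵) N/C.
F = q(E + v×B) = (−1.602×10⁻¹⁹ C)·(-2.15×10⁵, -1.40×10⁵, -1.40×10⁵) = (3.44×10⁻¹⁴, 2.24×10⁻¹⁴, 2.24×10⁻¹⁴) N.

F ≈ (3.44×10⁻¹⁴, 2.24×10⁻¹⁴, 2.24×10⁻¹⁴) N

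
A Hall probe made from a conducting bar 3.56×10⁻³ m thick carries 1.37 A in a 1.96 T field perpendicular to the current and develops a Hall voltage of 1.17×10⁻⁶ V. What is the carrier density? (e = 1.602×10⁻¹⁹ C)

n ≈ 4.02×10²⁷ m⁻³

From V_H = IB/(n e t), n = IB/(V_H e t).
n = (1.37)(1.96)/((1.17×10⁻⁶)(1.602×10⁻¹⁹)(3.56×10⁻³)) ≈ 4.02×10²⁷ m⁻³.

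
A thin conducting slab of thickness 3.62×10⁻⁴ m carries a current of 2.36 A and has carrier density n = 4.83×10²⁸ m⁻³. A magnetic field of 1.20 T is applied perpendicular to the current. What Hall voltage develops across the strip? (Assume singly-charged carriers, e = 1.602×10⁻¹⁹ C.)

V_H ≈ 1.01×10⁻⁶ V

V_H = IB/(n e t).
V_H = (2.36)(1.20)/((4.83×10²⁸)(1.602×10⁻¹⁹)(3.62×10⁻⁴)) ≈ 1.01×10⁻⁶ V.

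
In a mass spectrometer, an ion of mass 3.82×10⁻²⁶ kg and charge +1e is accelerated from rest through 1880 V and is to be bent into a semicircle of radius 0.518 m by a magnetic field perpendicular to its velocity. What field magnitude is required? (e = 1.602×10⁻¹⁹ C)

v = √(2|q|V/m) = √(2·1.602×10⁻¹⁹·1880/3.82×10⁻²⁶) ≈ 1.256×10⁵ m/s.
B = mv/(|q|r) = (3.82×10⁻²⁶)(1.256×10⁵)/((1.602×10⁻¹⁹)(0.518)) ≈ 0.0578 T.

B ≈ 0.0578 T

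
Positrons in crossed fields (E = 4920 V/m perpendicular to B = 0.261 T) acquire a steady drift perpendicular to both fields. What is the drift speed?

The steady drift has the magnetic force balancing the electric force, so v_d = E/B.
v_d = 4920/0.261 = 1.89×10⁴ m/s.

v_d ≈ 1.89×10⁴ m/s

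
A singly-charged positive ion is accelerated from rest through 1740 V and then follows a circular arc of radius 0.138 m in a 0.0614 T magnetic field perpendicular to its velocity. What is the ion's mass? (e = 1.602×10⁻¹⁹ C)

m ≈ 3.31×10⁻²⁷ kg

Combine |q|V = ½mv² and r = mv/(|q|B): eliminate v to get m = qB²r²/(2V).
m = (1.602×10⁻¹⁹)(0.0614)²(0.138)²/(2·1740) ≈ 3.31×10⁻²⁷ kg.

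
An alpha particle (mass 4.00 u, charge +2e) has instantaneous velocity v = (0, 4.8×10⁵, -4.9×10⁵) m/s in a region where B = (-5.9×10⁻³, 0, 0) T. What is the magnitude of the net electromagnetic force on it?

v×B = (0, 2890, 2830) N/C.
F = q v×B = (3.204×10⁻¹⁹ C)·(0, 2890, 2830) = (0, 9.26×10⁻¹⁶, 9.07×10⁻¹⁶) N.
|F| = 1.30×10⁻¹⁵ N.

|F| ≈ 1.30×10⁻¹⁵ N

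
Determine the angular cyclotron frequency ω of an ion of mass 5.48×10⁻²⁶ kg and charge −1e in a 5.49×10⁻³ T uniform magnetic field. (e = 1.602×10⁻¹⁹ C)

ω ≈ 1.60×10⁴ rad/s

ω = |q|B/m.
ω = (1.602×10⁻¹⁹)(5.49×10⁻³)/5.48×10⁻²⁶ ≈ 1.60×10⁴ rad/s.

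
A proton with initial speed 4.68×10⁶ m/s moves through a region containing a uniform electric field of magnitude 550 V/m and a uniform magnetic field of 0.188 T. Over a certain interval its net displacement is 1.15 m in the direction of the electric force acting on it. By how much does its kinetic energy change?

The magnetic force is always ⟂ v and does no work; only the electric force changes KE.
ΔKE = F_E · d = |q|E d = (1.602×10⁻¹⁹)(550)(1.15) ≈ 1.01×10⁻¹⁶ J.

ΔKE ≈ 1.01×10⁻¹⁶ J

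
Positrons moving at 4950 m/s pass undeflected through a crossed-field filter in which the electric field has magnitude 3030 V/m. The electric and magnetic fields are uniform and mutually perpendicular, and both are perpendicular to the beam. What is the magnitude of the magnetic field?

Balance of forces in the selector: qE = qvB ⇒ B = E/v.
B = 3030/4950 = 0.612 T.

B = 0.612 T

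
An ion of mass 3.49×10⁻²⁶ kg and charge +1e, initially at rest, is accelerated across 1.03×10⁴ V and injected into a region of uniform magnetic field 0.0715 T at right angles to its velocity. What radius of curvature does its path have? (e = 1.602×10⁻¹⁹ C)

Acceleration: |q|V = ½mv² ⇒ v = √(2|q|V/m) = √(2·1.602×10⁻¹⁹·1.03×10⁴/3.49×10⁻²⁶) ≈ 3.075×10⁵ m/s.
In the field: r = mv/(|q|B) = (3.49×10⁻²⁶)(3.075×10⁵)/((1.602×10⁻¹⁹)(0.0715)) ≈ 0.937 m.

r ≈ 0.937 m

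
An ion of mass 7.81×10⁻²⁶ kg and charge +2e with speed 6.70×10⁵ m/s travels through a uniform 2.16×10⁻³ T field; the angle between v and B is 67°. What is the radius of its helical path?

v⊥ = v sinθ = 6.70×10⁵·sin67° ≈ 6.167×10⁵ m/s.
r = m v⊥/(|q|B) = (7.81×10⁻²⁶)(6.167×10⁵)/((3.204×10⁻¹⁹)(2.16×10⁻³)) ≈ 69.6 m.

r ≈ 69.6 m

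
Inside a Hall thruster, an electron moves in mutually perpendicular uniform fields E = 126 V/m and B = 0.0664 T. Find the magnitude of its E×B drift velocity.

v_d ≈ 1900 m/s

The E×B drift speed is v_d = E/B.
v_d = 126/0.0664 = 1900 m/s.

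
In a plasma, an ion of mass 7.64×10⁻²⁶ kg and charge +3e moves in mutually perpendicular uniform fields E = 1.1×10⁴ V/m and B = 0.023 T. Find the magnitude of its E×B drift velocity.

In crossed fields the guiding centre drifts at v_d = |E×B|/B² = E/B, independent of charge and mass.
v_d = 1.1×10⁴/0.023 = 4.8×10⁵ m/s.

v_d ≈ 4.8×10⁵ m/s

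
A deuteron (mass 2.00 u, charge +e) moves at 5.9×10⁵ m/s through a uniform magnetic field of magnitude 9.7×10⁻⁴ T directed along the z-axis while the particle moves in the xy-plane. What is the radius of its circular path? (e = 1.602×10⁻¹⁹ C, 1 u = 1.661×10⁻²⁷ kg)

The magnetic force provides the centripetal force: |q|vB = mv²/r.
r = mv/(|q|B) = (3.322×10⁻²⁷)(5.9×10⁵)/((1.602×10⁻¹⁹)(9.7×10⁻⁴)) ≈ 13 m.

r ≈ 13 m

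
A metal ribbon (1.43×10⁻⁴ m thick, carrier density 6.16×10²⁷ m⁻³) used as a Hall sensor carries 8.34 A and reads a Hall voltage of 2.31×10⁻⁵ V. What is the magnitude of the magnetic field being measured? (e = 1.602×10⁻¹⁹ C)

B ≈ 0.391 T

From V_H = IB/(n e t), B = V_H n e t / I.
B = (2.31×10⁻⁵)(6.16×10²⁷)(1.602×10⁻¹⁹)(1.43×10⁻⁴)/8.34 ≈ 0.391 T.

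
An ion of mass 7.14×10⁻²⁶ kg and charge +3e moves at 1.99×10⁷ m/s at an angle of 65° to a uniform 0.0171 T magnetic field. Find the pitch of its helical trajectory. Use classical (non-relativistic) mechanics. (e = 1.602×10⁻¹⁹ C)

p ≈ 459 m

v∥ = v cosθ = 1.99×10⁷·cos65° ≈ 8.410×10⁶ m/s.
T = 2πm/(|q|B) = 2π(7.14×10⁻²⁶)/((4.806×10⁻¹⁹)(0.0171)) ≈ 5.459×10⁻⁵ s.
pitch = v∥ T = (8.410×10⁶)(5.459×10⁻⁵) ≈ 459 m.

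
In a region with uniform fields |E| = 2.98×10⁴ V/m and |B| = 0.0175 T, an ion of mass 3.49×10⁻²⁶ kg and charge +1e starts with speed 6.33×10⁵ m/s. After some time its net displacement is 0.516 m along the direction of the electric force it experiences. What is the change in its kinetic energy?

The magnetic force is always ⟂ v and does no work; only the electric force changes KE.
ΔKE = F_E · d = |q|E d = (1.602×10⁻¹⁹)(2.98×10⁴)(0.516) ≈ 2.46×10⁻¹⁵ J.

ΔKE ≈ 2.46×10⁻¹⁵ J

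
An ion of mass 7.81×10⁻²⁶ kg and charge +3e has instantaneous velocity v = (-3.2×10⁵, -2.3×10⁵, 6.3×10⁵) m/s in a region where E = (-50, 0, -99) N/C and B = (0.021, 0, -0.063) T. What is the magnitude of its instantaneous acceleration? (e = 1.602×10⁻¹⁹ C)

v×B = (1.45×10⁴, -6930, 4830) N/C.
E + v×B = (1.44×10⁴, -6930, 4730) N/C.
F = q(E + v×B) = (4.806×10⁻¹⁹ C)·(1.44×10⁴, -6930, 4730) = (6.94×10⁻¹⁵, -3.33×10⁻¹⁵, 2.27×10⁻¹⁵) N.
|a| = |F|/m = 8.026×10⁻¹⁵/7.81×10⁻²⁶ ≈ 1.03×10¹¹ m/s².

|a| ≈ 1.03×10¹¹ m/s²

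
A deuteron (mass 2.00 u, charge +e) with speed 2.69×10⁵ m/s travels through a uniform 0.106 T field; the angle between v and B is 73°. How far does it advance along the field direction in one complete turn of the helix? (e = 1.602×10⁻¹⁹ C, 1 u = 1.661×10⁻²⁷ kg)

v∥ = v cosθ = 2.69×10⁵·cos73° ≈ 7.865×10⁴ m/s.
T = 2πm/(|q|B) = 2π(3.322×10⁻²⁷)/((1.602×10⁻¹⁹)(0.106)) ≈ 1.229×10⁻⁶ s.
pitch = v∥ T = (7.865×10⁴)(1.229×10⁻⁶) ≈ 0.0967 m.

p ≈ 0.0967 m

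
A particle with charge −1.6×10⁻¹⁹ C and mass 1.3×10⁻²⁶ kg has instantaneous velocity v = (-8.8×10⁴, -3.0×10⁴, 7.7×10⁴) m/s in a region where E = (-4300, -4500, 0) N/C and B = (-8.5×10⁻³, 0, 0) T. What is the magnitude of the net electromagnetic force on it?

v×B = (0, -654, -255) N/C.
E + v×B = (-4300, -5150, -255) N/C.
F = q(E + v×B) = (−1.6×10⁻¹⁹ C)·(-4300, -5150, -255) = (6.88×10⁻¹⁶, 8.25×10⁻¹⁶, 4.08×10⁻¹⁷) N.
|F| = 1.07×10⁻¹⁵ N.

|F| ≈ 1.07×10⁻¹⁵ N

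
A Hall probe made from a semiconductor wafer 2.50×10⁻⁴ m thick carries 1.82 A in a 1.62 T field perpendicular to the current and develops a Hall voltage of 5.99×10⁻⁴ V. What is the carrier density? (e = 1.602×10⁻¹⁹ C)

From V_H = IB/(n e t), n = IB/(V_H e t).
n = (1.82)(1.62)/((5.99×10⁻⁴)(1.602×10⁻¹⁹)(2.50×10⁻⁴)) ≈ 1.23×10²⁶ m⁻³.

n ≈ 1.23×10²⁶ m⁻³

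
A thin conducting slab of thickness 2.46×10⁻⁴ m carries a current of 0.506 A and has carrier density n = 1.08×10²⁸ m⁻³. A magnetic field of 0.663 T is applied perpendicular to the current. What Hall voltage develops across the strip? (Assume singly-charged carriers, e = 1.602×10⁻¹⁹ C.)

V_H ≈ 7.88×10⁻⁷ V

V_H = IB/(n e t).
V_H = (0.506)(0.663)/((1.08×10²⁸)(1.602×10⁻¹⁹)(2.46×10⁻⁴)) ≈ 7.88×10⁻⁷ V.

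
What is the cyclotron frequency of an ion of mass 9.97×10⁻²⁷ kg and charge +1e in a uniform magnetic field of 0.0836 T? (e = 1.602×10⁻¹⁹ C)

f = |q|B/(2πm).
f = (1.602×10⁻¹⁹)(0.0836)/(2π·9.97×10⁻²⁷) ≈ 2.14×10⁵ Hz.

f ≈ 2.14×10⁵ Hz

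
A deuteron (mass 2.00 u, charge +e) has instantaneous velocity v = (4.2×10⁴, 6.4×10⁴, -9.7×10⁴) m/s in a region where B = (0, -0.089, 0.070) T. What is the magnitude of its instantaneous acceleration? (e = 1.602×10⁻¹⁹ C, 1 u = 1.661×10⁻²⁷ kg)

v×B = (-4150, -2940, -3740) N/C.
F = q v×B = (1.602×10⁻¹⁹ C)·(-4150, -2940, -3740) = (-6.65×10⁻¹⁶, -4.71×10⁻¹⁶, -5.99×10⁻¹⁶) N.
|a| = |F|/m = 1.011×10⁻¹⁵/3.322×10⁻²⁷ ≈ 3.04×10¹¹ m/s².

|a| ≈ 3.04×10¹¹ m/s²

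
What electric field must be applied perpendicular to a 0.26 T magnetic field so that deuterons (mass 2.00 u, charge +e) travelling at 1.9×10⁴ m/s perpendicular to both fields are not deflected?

For straight-line motion qE = qvB, so E = vB.
E = 1.9×10⁴ × 0.26 = 4900 V/m.

E = 4900 V/m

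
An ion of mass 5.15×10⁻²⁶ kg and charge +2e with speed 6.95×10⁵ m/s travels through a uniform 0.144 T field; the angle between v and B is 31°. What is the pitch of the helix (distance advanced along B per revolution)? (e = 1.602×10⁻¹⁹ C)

v∥ = v cosθ = 6.95×10⁵·cos31° ≈ 5.957×10⁵ m/s.
T = 2πm/(|q|B) = 2π(5.15×10⁻²⁶)/((3.204×10⁻¹⁹)(0.144)) ≈ 7.013×10⁻⁶ s.
pitch = v∥ T = (5.957×10⁵)(7.013×10⁻⁶) ≈ 4.18 m.

p ≈ 4.18 m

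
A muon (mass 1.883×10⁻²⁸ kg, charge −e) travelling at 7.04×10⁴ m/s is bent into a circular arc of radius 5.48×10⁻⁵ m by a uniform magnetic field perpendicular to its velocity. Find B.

B ≈ 1.51 T

From |q|vB = mv²/r, B = mv/(|q|r).
B = (1.883×10⁻²⁸)(7.04×10⁴)/((1.602×10⁻¹⁹)(5.48×10⁻⁵)) ≈ 1.51 T.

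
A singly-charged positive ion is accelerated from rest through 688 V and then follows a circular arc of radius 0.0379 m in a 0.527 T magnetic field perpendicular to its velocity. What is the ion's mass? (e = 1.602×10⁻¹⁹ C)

Combine |q|V = ½mv² and r = mv/(|q|B): eliminate v to get m = qB²r²/(2V).
m = (1.602×10⁻¹⁹)(0.527)²(0.0379)²/(2·688) ≈ 4.64×10⁻²⁶ kg.

m ≈ 4.64×10⁻²⁶ kg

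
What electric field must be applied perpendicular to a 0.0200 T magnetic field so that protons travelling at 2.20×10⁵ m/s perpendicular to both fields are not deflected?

For straight-line motion qE = qvB, so E = vB.
E = 2.20×10⁵ × 0.0200 = 4400 V/m.

E = 4400 V/m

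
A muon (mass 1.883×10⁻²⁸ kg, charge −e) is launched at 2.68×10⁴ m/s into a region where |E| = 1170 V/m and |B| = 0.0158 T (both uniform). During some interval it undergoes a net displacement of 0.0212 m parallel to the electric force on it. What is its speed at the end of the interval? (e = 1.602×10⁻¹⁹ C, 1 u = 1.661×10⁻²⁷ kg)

v_f ≈ 2.07×10⁵ m/s

B does no work; ΔKE = |q|E d.
½mv_f² = ½mv₀² + |q|Ed = ½(1.883×10⁻²⁸)(2.68×10⁴)² + (1.602×10⁻¹⁹)(1170)(0.0212) ≈ 6.762×10⁻²⁰ J + 3.974×10⁻¹⁸ J ≈ 4.041×10⁻¹⁸ J.
v_f = √(2·4.041×10⁻¹⁸/1.883×10⁻²⁸) ≈ 2.07×10⁵ m/s.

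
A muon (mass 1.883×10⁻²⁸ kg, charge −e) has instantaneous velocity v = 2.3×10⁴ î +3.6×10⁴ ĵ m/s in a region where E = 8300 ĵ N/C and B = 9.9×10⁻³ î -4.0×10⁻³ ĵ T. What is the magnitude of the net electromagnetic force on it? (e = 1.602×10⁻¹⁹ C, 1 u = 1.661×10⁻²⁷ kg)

|F| ≈ 1.33×10⁻¹⁵ N

v×B = (0, 0, -448) N/C.
E + v×B = (0, 8300, -448) N/C.
F = q(E + v×B) = (−1.602×10⁻¹⁹ C)·(0, 8300, -448) = (0, -1.33×10⁻¹⁵, 7.18×10⁻¹⁷) N.
|F| = 1.33×10⁻¹⁵ N.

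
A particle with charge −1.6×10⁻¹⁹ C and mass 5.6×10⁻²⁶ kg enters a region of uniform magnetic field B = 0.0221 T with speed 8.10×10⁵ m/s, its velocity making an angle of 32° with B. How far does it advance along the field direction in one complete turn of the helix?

v∥ = v cosθ = 8.10×10⁵·cos32° ≈ 6.869×10⁵ m/s.
T = 2πm/(|q|B) = 2π(5.6×10⁻²⁶)/((1.6×10⁻¹⁹)(0.0221)) ≈ 9.951×10⁻⁵ s.
pitch = v∥ T = (6.869×10⁵)(9.951×10⁻⁵) ≈ 68.4 m.

p ≈ 68.4 m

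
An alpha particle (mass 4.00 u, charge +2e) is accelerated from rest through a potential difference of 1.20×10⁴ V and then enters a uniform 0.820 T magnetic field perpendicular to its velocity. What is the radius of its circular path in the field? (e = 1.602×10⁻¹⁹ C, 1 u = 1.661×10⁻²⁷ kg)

r ≈ 0.0272 m

Acceleration: |q|V = ½mv² ⇒ v = √(2|q|V/m) = √(2·3.204×10⁻¹⁹·1.20×10⁴/6.644×10⁻²⁷) ≈ 1.076×10⁶ m/s.
In the field: r = mv/(|q|B) = (6.644×10⁻²⁷)(1.076×10⁶)/((3.204×10⁻¹⁹)(0.820)) ≈ 0.0272 m.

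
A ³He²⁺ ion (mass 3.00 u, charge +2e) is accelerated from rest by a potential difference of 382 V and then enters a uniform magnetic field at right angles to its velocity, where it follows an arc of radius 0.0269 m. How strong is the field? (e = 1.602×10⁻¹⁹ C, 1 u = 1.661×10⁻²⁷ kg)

B ≈ 0.128 T

v = √(2|q|V/m) = √(2·3.204×10⁻¹⁹·382/4.983×10⁻²⁷) ≈ 2.216×10⁵ m/s.
B = mv/(|q|r) = (4.983×10⁻²⁷)(2.216×10⁵)/((3.204×10⁻¹⁹)(0.0269)) ≈ 0.128 T.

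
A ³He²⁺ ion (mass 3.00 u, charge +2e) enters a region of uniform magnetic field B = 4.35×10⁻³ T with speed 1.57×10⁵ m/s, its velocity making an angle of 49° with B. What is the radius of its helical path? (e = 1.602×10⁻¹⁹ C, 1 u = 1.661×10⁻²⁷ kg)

v⊥ = v sinθ = 1.57×10⁵·sin49° ≈ 1.185×10⁵ m/s.
r = m v⊥/(|q|B) = (4.983×10⁻²⁷)(1.185×10⁵)/((3.204×10⁻¹⁹)(4.35×10⁻³)) ≈ 0.424 m.

r ≈ 0.424 m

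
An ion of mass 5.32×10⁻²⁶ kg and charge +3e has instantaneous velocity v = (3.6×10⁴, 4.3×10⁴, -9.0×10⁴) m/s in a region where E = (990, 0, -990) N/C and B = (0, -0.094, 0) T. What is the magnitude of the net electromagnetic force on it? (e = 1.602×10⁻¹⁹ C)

v×B = (-8460, 0, -3380) N/C.
E + v×B = (-7470, 0, -4370) N/C.
F = q(E + v×B) = (4.806×10⁻¹⁹ C)·(-7470, 0, -4370) = (-3.59×10⁻¹⁵, 0, -2.10×10⁻¹⁵) N.
|F| = 4.16×10⁻¹⁵ N.

|F| ≈ 4.16×10⁻¹⁵ N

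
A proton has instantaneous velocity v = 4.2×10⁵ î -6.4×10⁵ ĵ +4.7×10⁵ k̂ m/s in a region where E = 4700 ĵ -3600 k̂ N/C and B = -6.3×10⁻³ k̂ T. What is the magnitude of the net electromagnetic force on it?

|F| ≈ 1.46×10⁻¹⁵ N

v×B = (4030, 2650, 0) N/C.
E + v×B = (4030, 7350, -3600) N/C.
F = q(E + v×B) = (1.602×10⁻¹⁹ C)·(4030, 7350, -3600) = (6.46×10⁻¹⁶, 1.18×10⁻¹⁵, -5.77×10⁻¹⁶) N.
|F| = 1.46×10⁻¹⁵ N.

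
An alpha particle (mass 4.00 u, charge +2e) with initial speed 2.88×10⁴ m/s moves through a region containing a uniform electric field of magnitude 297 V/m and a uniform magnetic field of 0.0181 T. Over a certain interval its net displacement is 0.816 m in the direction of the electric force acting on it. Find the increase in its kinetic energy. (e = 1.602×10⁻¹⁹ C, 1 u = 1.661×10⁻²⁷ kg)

ΔKE ≈ 7.76×10⁻¹⁷ J

The magnetic force is always ⟂ v and does no work; only the electric force changes KE.
ΔKE = F_E · d = |q|E d = (3.204×10⁻¹⁹)(297)(0.816) ≈ 7.76×10⁻¹⁷ J.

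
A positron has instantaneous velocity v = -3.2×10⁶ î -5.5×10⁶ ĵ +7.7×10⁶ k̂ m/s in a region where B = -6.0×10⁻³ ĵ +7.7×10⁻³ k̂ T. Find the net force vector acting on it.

F ≈ (6.17×10⁻¹⁶, 3.95×10⁻¹⁵, 3.08×10⁻¹⁵) N

v×B = (3850, 2.46×10⁴, 1.92×10⁴) N/C.
F = q v×B = (1.602×10⁻¹⁹ C)·(3850, 2.46×10⁴, 1.92×10⁴) = (6.17×10⁻¹⁶, 3.95×10⁻¹⁵, 3.08×10⁻¹⁵) N.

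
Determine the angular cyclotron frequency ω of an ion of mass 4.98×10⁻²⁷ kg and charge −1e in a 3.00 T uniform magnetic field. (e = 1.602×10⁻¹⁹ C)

ω = |q|B/m.
ω = (1.602×10⁻¹⁹)(3.00)/4.98×10⁻²⁷ ≈ 9.65×10⁷ rad/s.

ω ≈ 9.65×10⁷ rad/s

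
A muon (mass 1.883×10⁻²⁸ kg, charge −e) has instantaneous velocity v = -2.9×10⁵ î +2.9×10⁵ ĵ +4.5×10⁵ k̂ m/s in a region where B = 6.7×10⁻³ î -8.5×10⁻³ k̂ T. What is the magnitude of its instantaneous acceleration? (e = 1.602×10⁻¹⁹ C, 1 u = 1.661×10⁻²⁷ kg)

|a| ≈ 2.71×10¹² m/s²

v×B = (-2460, 550, -1940) N/C.
F = q v×B = (−1.602×10⁻¹⁹ C)·(-2460, 550, -1940) = (3.95×10⁻¹⁶, -8.81×10⁻¹⁷, 3.11×10⁻¹⁶) N.
|a| = |F|/m = 5.105×10⁻¹⁶/1.883×10⁻²⁸ ≈ 2.71×10¹² m/s².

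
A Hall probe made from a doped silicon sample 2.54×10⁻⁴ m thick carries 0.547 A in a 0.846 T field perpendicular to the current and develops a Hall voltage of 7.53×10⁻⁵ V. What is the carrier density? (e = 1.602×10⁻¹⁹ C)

n ≈ 1.51×10²⁶ m⁻³

From V_H = IB/(n e t), n = IB/(V_H e t).
n = (0.547)(0.846)/((7.53×10⁻⁵)(1.602×10⁻¹⁹)(2.54×10⁻⁴)) ≈ 1.51×10²⁶ m⁻³.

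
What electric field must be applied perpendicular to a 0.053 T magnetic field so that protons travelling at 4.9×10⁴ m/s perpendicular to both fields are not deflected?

E = 2600 V/m

For straight-line motion qE = qvB, so E = vB.
E = 4.9×10⁴ × 0.053 = 2600 V/m.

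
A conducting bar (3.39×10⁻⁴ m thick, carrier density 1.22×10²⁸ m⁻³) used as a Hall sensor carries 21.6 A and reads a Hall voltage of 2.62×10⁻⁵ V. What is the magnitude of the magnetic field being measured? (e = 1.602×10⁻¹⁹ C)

From V_H = IB/(n e t), B = V_H n e t / I.
B = (2.62×10⁻⁵)(1.22×10²⁸)(1.602×10⁻¹⁹)(3.39×10⁻⁴)/21.6 ≈ 0.804 T.

B ≈ 0.804 T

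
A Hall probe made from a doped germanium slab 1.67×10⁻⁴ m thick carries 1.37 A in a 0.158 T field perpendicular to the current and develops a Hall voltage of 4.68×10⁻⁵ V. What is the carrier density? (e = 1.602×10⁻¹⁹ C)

n ≈ 1.73×10²⁶ m⁻³

From V_H = IB/(n e t), n = IB/(V_H e t).
n = (1.37)(0.158)/((4.68×10⁻⁵)(1.602×10⁻¹⁹)(1.67×10⁻⁴)) ≈ 1.73×10²⁶ m⁻³.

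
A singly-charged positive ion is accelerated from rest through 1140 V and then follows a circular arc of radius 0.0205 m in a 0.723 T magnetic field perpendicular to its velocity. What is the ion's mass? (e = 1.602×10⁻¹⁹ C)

m ≈ 1.54×10⁻²⁶ kg

Combine |q|V = ½mv² and r = mv/(|q|B): eliminate v to get m = qB²r²/(2V).
m = (1.602×10⁻¹⁹)(0.723)²(0.0205)²/(2·1140) ≈ 1.54×10⁻²⁶ kg.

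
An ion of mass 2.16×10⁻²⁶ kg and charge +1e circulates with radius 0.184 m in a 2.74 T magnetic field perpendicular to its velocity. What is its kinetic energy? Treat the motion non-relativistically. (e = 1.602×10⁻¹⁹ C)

v = |q|Br/m, then KE = ½mv² = (qBr)²/(2m).
v = (1.602×10⁻¹⁹)(2.74)(0.184)/2.16×10⁻²⁶ ≈ 3.739×10⁶ m/s.
KE = ½(2.16×10⁻²⁶)(3.739×10⁶)² ≈ 1.51×10⁻¹³ J.

KE ≈ 1.51×10⁻¹³ J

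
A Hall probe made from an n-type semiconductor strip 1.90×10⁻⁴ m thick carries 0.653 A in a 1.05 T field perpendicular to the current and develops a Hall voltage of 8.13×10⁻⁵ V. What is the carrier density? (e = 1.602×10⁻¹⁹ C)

From V_H = IB/(n e t), n = IB/(V_H e t).
n = (0.653)(1.05)/((8.13×10⁻⁵)(1.602×10⁻¹⁹)(1.90×10⁻⁴)) ≈ 2.77×10²⁶ m⁻³.

n ≈ 2.77×10²⁶ m⁻³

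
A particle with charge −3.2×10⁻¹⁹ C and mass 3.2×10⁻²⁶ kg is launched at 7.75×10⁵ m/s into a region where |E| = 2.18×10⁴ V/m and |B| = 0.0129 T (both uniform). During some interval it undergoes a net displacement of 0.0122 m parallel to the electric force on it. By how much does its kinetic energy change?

The magnetic force is always ⟂ v and does no work; only the electric force changes KE.
ΔKE = F_E · d = |q|E d = (3.2×10⁻¹⁹)(2.18×10⁴)(0.0122) ≈ 8.51×10⁻¹⁷ J.

ΔKE ≈ 8.51×10⁻¹⁷ J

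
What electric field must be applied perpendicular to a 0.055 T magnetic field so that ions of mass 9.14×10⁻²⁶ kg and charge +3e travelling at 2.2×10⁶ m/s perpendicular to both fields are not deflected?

For straight-line motion qE = qvB, so E = vB.
E = 2.2×10⁶ × 0.055 = 1.2×10⁵ V/m.

E = 1.2×10⁵ V/m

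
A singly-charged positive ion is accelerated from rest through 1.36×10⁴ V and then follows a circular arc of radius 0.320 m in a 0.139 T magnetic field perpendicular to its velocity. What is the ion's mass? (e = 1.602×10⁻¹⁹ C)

m ≈ 1.17×10⁻²⁶ kg

Combine |q|V = ½mv² and r = mv/(|q|B): eliminate v to get m = qB²r²/(2V).
m = (1.602×10⁻¹⁹)(0.139)²(0.320)²/(2·1.36×10⁴) ≈ 1.17×10⁻²⁶ kg.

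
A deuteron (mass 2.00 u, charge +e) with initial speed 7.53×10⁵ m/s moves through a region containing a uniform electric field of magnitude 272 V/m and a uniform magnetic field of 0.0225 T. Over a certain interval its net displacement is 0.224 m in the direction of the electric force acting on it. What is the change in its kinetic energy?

ΔKE ≈ 9.76×10⁻¹⁸ J

The magnetic force is always ⟂ v and does no work; only the electric force changes KE.
ΔKE = F_E · d = |q|E d = (1.602×10⁻¹⁹)(272)(0.224) ≈ 9.76×10⁻¹⁸ J.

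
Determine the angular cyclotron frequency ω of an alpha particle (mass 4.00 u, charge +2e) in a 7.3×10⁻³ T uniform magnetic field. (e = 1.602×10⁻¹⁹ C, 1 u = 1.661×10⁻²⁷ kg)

ω ≈ 3.5×10⁵ rad/s

ω = |q|B/m.
ω = (3.204×10⁻¹⁹)(7.3×10⁻³)/6.644×10⁻²⁷ ≈ 3.5×10⁵ rad/s.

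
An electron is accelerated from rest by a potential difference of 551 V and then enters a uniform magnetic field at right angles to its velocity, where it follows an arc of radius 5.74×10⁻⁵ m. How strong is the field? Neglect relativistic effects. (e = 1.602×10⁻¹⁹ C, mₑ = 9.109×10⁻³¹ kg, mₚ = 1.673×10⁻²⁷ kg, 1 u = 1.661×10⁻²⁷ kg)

v = √(2|q|V/m) = √(2·1.602×10⁻¹⁹·551/9.109×10⁻³¹) ≈ 1.392×10⁷ m/s.
B = mv/(|q|r) = (9.109×10⁻³¹)(1.392×10⁷)/((1.602×10⁻¹⁹)(5.74×10⁻⁵)) ≈ 1.38 T.

B ≈ 1.38 T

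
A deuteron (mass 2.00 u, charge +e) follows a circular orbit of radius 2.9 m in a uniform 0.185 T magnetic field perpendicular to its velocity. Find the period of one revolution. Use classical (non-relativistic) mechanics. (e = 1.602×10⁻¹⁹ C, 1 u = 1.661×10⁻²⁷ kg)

The cyclotron period depends only on m, q, B: T = 2πm/(|q|B).
T = 2π(3.322×10⁻²⁷)/((1.602×10⁻¹⁹)(0.185)) ≈ 7.04×10⁻⁷ s.

T ≈ 7.04×10⁻⁷ s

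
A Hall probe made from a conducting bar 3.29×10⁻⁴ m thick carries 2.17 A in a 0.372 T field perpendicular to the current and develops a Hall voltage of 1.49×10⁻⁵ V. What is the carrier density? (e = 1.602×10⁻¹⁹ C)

n ≈ 1.03×10²⁷ m⁻³

From V_H = IB/(n e t), n = IB/(V_H e t).
n = (2.17)(0.372)/((1.49×10⁻⁵)(1.602×10⁻¹⁹)(3.29×10⁻⁴)) ≈ 1.03×10²⁷ m⁻³.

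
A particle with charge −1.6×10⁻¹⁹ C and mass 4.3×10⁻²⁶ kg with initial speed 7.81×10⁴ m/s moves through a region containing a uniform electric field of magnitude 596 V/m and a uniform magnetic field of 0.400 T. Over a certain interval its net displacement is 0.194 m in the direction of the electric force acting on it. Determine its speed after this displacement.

B does no work; ΔKE = |q|E d.
½mv_f² = ½mv₀² + |q|Ed = ½(4.3×10⁻²⁶)(7.81×10⁴)² + (1.6×10⁻¹⁹)(596)(0.194) ≈ 1.311×10⁻¹⁶ J + 1.850×10⁻¹⁷ J ≈ 1.496×10⁻¹⁶ J.
v_f = √(2·1.496×10⁻¹⁶/4.3×10⁻²⁶) ≈ 8.34×10⁴ m/s.

v_f ≈ 8.34×10⁴ m/s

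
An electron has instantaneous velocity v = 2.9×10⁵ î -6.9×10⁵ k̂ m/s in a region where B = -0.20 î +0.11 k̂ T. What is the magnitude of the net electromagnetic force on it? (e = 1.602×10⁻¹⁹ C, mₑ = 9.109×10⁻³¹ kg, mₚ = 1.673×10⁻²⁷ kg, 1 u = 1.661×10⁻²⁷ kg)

v×B = (0, 1.06×10⁵, 0) N/C.
F = q v×B = (−1.602×10⁻¹⁹ C)·(0, 1.06×10⁵, 0) = (0, -1.70×10⁻¹⁴, 0) N.
|F| = 1.70×10⁻¹⁴ N.

|F| ≈ 1.70×10⁻¹⁴ N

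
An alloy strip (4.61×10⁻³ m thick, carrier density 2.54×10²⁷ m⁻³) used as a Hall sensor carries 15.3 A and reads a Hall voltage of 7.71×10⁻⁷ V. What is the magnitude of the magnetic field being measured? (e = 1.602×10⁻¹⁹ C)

From V_H = IB/(n e t), B = V_H n e t / I.
B = (7.71×10⁻⁷)(2.54×10²⁷)(1.602×10⁻¹⁹)(4.61×10⁻³)/15.3 ≈ 0.0945 T.

B ≈ 0.0945 T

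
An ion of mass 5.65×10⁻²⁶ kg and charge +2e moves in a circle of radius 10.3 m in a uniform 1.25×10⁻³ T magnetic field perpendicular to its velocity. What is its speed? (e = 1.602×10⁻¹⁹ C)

v ≈ 7.30×10⁴ m/s

From |q|vB = mv²/r, v = |q|Br/m.
v = (3.204×10⁻¹⁹)(1.25×10⁻³)(10.3)/5.65×10⁻²⁶ ≈ 7.30×10⁴ m/s.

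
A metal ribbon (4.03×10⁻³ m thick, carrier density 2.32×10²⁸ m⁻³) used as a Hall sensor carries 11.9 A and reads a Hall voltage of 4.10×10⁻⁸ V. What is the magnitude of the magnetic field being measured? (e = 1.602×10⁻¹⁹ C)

B ≈ 0.0516 T

From V_H = IB/(n e t), B = V_H n e t / I.
B = (4.10×10⁻⁸)(2.32×10²⁸)(1.602×10⁻¹⁹)(4.03×10⁻³)/11.9 ≈ 0.0516 T.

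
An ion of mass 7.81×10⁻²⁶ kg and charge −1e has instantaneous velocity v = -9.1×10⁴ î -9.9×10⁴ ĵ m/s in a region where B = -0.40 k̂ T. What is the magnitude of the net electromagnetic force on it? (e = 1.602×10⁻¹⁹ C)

v×B = (3.96×10⁴, -3.64×10⁴, 0) N/C.
F = q v×B = (−1.602×10⁻¹⁹ C)·(3.96×10⁴, -3.64×10⁴, 0) = (-6.34×10⁻¹⁵, 5.83×10⁻¹⁵, 0) N.
|F| = 8.62×10⁻¹⁵ N.

|F| ≈ 8.62×10⁻¹⁵ N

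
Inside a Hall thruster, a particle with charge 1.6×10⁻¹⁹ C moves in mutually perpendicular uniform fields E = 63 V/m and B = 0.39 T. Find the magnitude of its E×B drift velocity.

The steady drift has the magnetic force balancing the electric force, so v_d = E/B.
v_d = 63/0.39 = 160 m/s.

v_d ≈ 160 m/s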